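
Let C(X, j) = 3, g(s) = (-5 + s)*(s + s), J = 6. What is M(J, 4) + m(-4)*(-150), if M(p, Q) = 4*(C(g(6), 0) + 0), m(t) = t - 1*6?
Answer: 1512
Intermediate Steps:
g(s) = 2*s*(-5 + s) (g(s) = (-5 + s)*(2*s) = 2*s*(-5 + s))
m(t) = -6 + t (m(t) = t - 6 = -6 + t)
M(p, Q) = 12 (M(p, Q) = 4*(3 + 0) = 4*3 = 12)
M(J, 4) + m(-4)*(-150) = 12 + (-6 - 4)*(-150) = 12 - 10*(-150) = 12 + 1500 = 1512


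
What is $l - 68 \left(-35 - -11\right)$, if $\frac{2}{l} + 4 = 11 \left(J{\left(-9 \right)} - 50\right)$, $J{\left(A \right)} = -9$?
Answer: $\frac{1065694}{653} \approx 1632.0$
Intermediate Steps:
$l = - \frac{2}{653}$ ($l = \frac{2}{-4 + 11 \left(-9 - 50\right)} = \frac{2}{-4 + 11 \left(-59\right)} = \frac{2}{-4 - 649} = \frac{2}{-653} = 2 \left(- \frac{1}{653}\right) = - \frac{2}{653} \approx -0.0030628$)
$l - 68 \left(-35 - -11\right) = - \frac{2}{653} - 68 \left(-35 - -11\right) = - \frac{2}{653} - 68 \left(-35 + \left(-21 + 32\right)\right) = - \frac{2}{653} - 68 \left(-35 + 11\right) = - \frac{2}{653} - -1632 = - \frac{2}{653} + 1632 = \frac{1065694}{653}$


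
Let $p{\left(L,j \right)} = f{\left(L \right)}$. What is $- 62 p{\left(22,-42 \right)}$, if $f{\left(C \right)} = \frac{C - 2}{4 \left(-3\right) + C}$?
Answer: $-124$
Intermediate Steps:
$f{\left(C \right)} = \frac{-2 + C}{-12 + C}$
$p{\left(L,j \right)} = \frac{-2 + L}{-12 + L}$
$- 62 p{\left(22,-42 \right)} = - 62 \frac{-2 + 22}{-12 + 22} = - 62 \cdot \frac{1}{10} \cdot 20 = \left(-62\right) 2 = -124$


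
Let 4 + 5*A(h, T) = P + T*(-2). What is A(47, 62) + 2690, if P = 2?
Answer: 13324/5 ≈ 2664.8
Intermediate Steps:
A(h, T) = -⅖ - 2*T/5 (A(h, T) = -⅘ + (2 + T*(-2))/5 = -⅘ + (2 - 2*T)/5 = -⅘ + (⅖ - 2*T/5) = -⅖ - 2*T/5)
A(47, 62) + 2690 = (-⅖ - ⅖*62) + 2690 = (-⅖ - 124/5) + 2690 = -126/5 + 2690 = 13324/5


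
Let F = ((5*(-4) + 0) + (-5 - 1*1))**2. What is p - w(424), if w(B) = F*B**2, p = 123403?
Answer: -121405173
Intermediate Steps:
F = 676 (F = ((-20 + 0) + (-5 - 1))**2 = (-20 - 6)**2 = (-26)**2 = 676)
w(B) = 676*B**2
p - w(424) = 123403 - 676*424**2 = 123403 - 676*179776 = 123403 - 1*121528576 = 123403 - 121528576 = -121405173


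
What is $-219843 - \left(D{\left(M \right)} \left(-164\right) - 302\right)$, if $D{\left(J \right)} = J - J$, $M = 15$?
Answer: $-219541$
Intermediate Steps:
$D{\left(J \right)} = 0$
$-219843 - \left(D{\left(M \right)} \left(-164\right) - 302\right) = -219843 - \left(0 \left(-164\right) - 302\right) = -219843 - \left(0 - 302\right) = -219843 - -302 = -219843 + 302 = -219541$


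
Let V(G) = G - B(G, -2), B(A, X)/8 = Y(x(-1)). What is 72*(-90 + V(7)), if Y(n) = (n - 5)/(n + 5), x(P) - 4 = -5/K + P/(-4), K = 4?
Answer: -5832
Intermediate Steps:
x(P) = 11/4 - P/4 (x(P) = 4 + (-5/4 + P/(-4)) = 4 + (-5*1/4 + P*(-1/4)) = 4 + (-5/4 - P/4) = 11/4 - P/4)
Y(n) = (-5 + n)/(5 + n)
B(A, X) = -2 (B(A, X) = 8*((-5 + (11/4 - 1/4*(-1)))/(5 + (11/4 - 1/4*(-1)))) = 8*((-5 + (11/4 + 1/4))/(5 + (11/4 + 1/4))) = 8*((-5 + 3)/(5 + 3)) = 8*(-2/8) = 8*((1/8)*(-2)) = 8*(-1/4) = -2)
V(G) = 2 + G (V(G) = G - 1*(-2) = G + 2 = 2 + G)
72*(-90 + V(7)) = 72*(-90 + (2 + 7)) = 72*(-90 + 9) = 72*(-81) = -5832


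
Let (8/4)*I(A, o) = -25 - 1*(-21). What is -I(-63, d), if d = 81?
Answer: 2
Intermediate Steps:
I(A, o) = -2 (I(A, o) = (-25 - 1*(-21))/2 = (-25 + 21)/2 = (½)*(-4) = -2)
-I(-63, d) = -1*(-2) = 2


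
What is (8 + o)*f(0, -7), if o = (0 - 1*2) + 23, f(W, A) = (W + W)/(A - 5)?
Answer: 0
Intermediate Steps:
f(W, A) = 2*W/(-5 + A) (f(W, A) = (2*W)/(-5 + A) = 2*W/(-5 + A))
o = 21 (o = (0 - 2) + 23 = -2 + 23 = 21)
(8 + o)*f(0, -7) = (8 + 21)*(2*0/(-5 - 7)) = 29*(2*0/(-12)) = 29*(2*0*(-1/12)) = 29*0 = 0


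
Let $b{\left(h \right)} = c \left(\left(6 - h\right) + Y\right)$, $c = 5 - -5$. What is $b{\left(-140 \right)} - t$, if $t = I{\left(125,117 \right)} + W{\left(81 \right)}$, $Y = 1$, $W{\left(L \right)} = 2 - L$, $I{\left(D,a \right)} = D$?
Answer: $1424$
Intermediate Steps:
$c = 10$ ($c = 5 + 5 = 10$)
$b{\left(h \right)} = 70 - 10 h$ ($b{\left(h \right)} = 10 \left(\left(6 - h\right) + 1\right) = 10 \left(7 - h\right) = 70 - 10 h$)
$t = 46$ ($t = 125 + \left(2 - 81\right) = 125 - 79 = 46$)
$b{\left(-140 \right)} - t = \left(70 - -1400\right) - 46 = \left(70 + 1400\right) - 46 = 1470 - 46 = 1424$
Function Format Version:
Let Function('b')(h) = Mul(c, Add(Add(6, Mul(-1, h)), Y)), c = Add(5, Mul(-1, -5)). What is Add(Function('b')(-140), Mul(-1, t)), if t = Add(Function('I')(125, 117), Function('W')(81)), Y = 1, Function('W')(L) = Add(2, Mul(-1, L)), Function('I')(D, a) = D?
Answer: 1424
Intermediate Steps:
c = 10 (c = Add(5, 5) = 10)
Function('b')(h) = Add(70, Mul(-10, h)) (Function('b')(h) = Mul(10, Add(Add(6, Mul(-1, h)), 1)) = Mul(10, Add(7, Mul(-1, h))) = Add(70, Mul(-10, h)))
t = 46 (t = Add(125, Add(2, Mul(-1, 81))) = Add(125, Add(2, -81)) = Add(125, -79) = 46)
Add(Function('b')(-140), Mul(-1, t)) = Add(Add(70, Mul(-10, -140)), Mul(-1, 46)) = Add(Add(70, 1400), -46) = Add(1470, -46) = 1424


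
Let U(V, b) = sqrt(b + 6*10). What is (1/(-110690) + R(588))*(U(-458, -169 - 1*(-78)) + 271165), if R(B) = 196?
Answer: 1176597896687/22138 + 21695239*I*sqrt(31)/110690 ≈ 5.3148e+7 + 1091.3*I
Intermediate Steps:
U(V, b) = sqrt(60 + b) (U(V, b) = sqrt(b + 60) = sqrt(60 + b))
(1/(-110690) + R(588))*(U(-458, -169 - 1*(-78)) + 271165) = (1/(-110690) + 196)*(sqrt(60 + (-169 - 1*(-78))) + 271165) = (-1/110690 + 196)*(sqrt(60 + (-169 + 78)) + 271165) = 21695239*(sqrt(60 - 91) + 271165)/110690 = 21695239*(sqrt(-31) + 271165)/110690 = 21695239*(I*sqrt(31) + 271165)/110690 = 21695239*(271165 + I*sqrt(31))/110690 = 1176597896687/22138 + 21695239*I*sqrt(31)/110690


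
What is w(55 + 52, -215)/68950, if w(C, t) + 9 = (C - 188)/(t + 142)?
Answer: -288/2516675 ≈ -0.00011444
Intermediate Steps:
w(C, t) = -9 + (-188 + C)/(142 + t) (w(C, t) = -9 + (C - 188)/(t + 142) = -9 + (-188 + C)/(142 + t))
w(55 + 52, -215)/68950 = ((-1466 + (55 + 52) - 9*(-215))/(142 - 215))/68950 = ((-1466 + 107 + 1935)/(-73))*(1/68950) = -1/73*576*(1/68950) = -576/73*1/68950 = -288/2516675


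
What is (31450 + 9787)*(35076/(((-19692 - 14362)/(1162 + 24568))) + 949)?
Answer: -17941976102729/17027 ≈ -1.0537e+9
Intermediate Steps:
(31450 + 9787)*(35076/(((-19692 - 14362)/(1162 + 24568))) + 949) = 41237*(35076/((-34054/25730)) + 949) = 41237*(35076/((-34054*1/25730)) + 949) = 41237*(35076/(-17027/12865) + 949) = 41237*(35076*(-12865/17027) + 949) = 41237*(-451252740/17027 + 949) = 41237*(-435094117/17027) = -17941976102729/17027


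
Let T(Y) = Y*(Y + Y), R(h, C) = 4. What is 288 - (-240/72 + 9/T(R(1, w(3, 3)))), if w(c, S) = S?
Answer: 27941/96 ≈ 291.05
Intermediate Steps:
T(Y) = 2*Y² (T(Y) = Y*(2*Y) = 2*Y²)
288 - (-240/72 + 9/T(R(1, w(3, 3)))) = 288 - (-240/72 + 9/((2*4²))) = 288 - (-240*1/72 + 9/((2*16))) = 288 - (-10/3 + 9/32) = 288 - 1*(-293/96) = 288 + 293/96 = 27941/96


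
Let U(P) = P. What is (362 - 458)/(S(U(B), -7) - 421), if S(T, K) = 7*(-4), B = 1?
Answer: 96/449 ≈ 0.21381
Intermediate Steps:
S(T, K) = -28
(362 - 458)/(S(U(B), -7) - 421) = (362 - 458)/(-28 - 421) = -96/(-449) = -96*(-1/449) = 96/449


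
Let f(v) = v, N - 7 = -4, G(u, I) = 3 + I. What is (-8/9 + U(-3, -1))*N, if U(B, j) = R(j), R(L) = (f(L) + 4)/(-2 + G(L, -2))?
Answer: -35/3 ≈ -11.667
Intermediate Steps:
N = 3 (N = 7 - 4 = 3)
R(L) = -4 - L (R(L) = (L + 4)/(-2 + (3 - 2)) = (4 + L)/(-2 + 1) = (4 + L)/(-1) = (4 + L)*(-1) = -4 - L)
U(B, j) = -4 - j
(-8/9 + U(-3, -1))*N = (-8/9 + (-4 - 1*(-1)))*3 = (-8*⅑ + (-4 + 1))*3 = (-8/9 - 3)*3 = -35/9*3 = -35/3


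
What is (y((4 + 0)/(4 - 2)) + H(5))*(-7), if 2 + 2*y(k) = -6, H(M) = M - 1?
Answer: 0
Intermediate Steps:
H(M) = -1 + M
y(k) = -4 (y(k) = -1 + (½)*(-6) = -1 - 3 = -4)
(y((4 + 0)/(4 - 2)) + H(5))*(-7) = (-4 + (-1 + 5))*(-7) = (-4 + 4)*(-7) = 0*(-7) = 0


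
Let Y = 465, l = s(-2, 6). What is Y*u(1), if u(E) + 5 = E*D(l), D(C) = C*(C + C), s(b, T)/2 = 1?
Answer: 1395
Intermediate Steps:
s(b, T) = 2 (s(b, T) = 2*1 = 2)
l = 2
D(C) = 2*C² (D(C) = C*(2*C) = 2*C²)
u(E) = -5 + 8*E (u(E) = -5 + E*(2*2²) = -5 + E*(2*4) = -5 + E*8 = -5 + 8*E)
Y*u(1) = 465*(-5 + 8*1) = 465*(-5 + 8) = 465*3 = 1395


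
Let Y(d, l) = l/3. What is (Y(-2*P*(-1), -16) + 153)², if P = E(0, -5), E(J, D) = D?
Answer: 196249/9 ≈ 21805.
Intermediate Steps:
P = -5
Y(d, l) = l/3 (Y(d, l) = l*(⅓) = l/3)
(Y(-2*P*(-1), -16) + 153)² = ((⅓)*(-16) + 153)² = (-16/3 + 153)² = (443/3)² = 196249/9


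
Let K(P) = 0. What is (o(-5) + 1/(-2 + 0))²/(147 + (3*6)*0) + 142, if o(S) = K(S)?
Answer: 83497/588 ≈ 142.00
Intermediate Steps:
o(S) = 0
(o(-5) + 1/(-2 + 0))²/(147 + (3*6)*0) + 142 = (0 + 1/(-2 + 0))²/(147 + (3*6)*0) + 142 = (0 + 1/(-2))²/(147 + 18*0) + 142 = (0 - ½)²/(147 + 0) + 142 = (-½)²/147 + 142 = (¼)*(1/147) + 142 = 1/588 + 142 = 83497/588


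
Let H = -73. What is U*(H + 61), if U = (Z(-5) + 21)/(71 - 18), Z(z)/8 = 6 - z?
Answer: -1308/53 ≈ -24.679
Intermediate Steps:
Z(z) = 48 - 8*z (Z(z) = 8*(6 - z) = 48 - 8*z)
U = 109/53 (U = ((48 - 8*(-5)) + 21)/(71 - 18) = ((48 + 40) + 21)/53 = (88 + 21)*(1/53) = 109*(1/53) = 109/53 ≈ 2.0566)
U*(H + 61) = 109*(-73 + 61)/53 = (109/53)*(-12) = -1308/53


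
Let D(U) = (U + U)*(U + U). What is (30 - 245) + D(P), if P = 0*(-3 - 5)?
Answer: -215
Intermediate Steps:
P = 0 (P = 0*(-8) = 0)
D(U) = 4*U² (D(U) = (2*U)*(2*U) = 4*U²)
(30 - 245) + D(P) = (30 - 245) + 4*0² = -215 + 4*0 = -215 + 0 = -215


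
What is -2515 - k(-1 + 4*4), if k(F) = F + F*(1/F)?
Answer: -2531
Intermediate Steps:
k(F) = 1 + F (k(F) = F + F/F = F + 1 = 1 + F)
-2515 - k(-1 + 4*4) = -2515 - (1 + (-1 + 4*4)) = -2515 - (1 + (-1 + 16)) = -2515 - (1 + 15) = -2515 - 1*16 = -2515 - 16 = -2531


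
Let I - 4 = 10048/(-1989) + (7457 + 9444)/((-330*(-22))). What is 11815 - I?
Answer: 56863941977/4813380 ≈ 11814.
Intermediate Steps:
I = 6142723/4813380 (I = 4 + (10048/(-1989) + (7457 + 9444)/((-330*(-22)))) = 4 + (10048*(-1/1989) + 16901/7260) = 4 + (-10048/1989 + 16901*(1/7260)) = 4 + (-10048/1989 + 16901/7260) = 4 - 13110797/4813380 = 6142723/4813380 ≈ 1.2762)
11815 - I = 11815 - 1*6142723/4813380 = 11815 - 6142723/4813380 = 56863941977/4813380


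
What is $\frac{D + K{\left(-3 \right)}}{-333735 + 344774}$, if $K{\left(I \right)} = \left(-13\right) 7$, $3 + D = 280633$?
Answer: $\frac{40077}{1577} \approx 25.413$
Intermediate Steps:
$D = 280630$ ($D = -3 + 280633 = 280630$)
$K{\left(I \right)} = -91$
$\frac{D + K{\left(-3 \right)}}{-333735 + 344774} = \frac{280630 - 91}{-333735 + 344774} = \frac{280539}{11039} = 280539 \cdot \frac{1}{11039} = \frac{40077}{1577}$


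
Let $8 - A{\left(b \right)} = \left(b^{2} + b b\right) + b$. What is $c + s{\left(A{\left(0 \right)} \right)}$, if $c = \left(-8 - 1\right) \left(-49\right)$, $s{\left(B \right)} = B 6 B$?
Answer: $825$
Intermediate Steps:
$A{\left(b \right)} = 8 - b - 2 b^{2}$ ($A{\left(b \right)} = 8 - \left(\left(b^{2} + b b\right) + b\right) = 8 - \left(\left(b^{2} + b^{2}\right) + b\right) = 8 - \left(2 b^{2} + b\right) = 8 - \left(b + 2 b^{2}\right) = 8 - b - 2 b^{2}$)
$s{\left(B \right)} = 6 B^{2}$ ($s{\left(B \right)} = 6 B B = 6 B^{2}$)
$c = 441$ ($c = \left(-9\right) \left(-49\right) = 441$)
$c + s{\left(A{\left(0 \right)} \right)} = 441 + 6 \left(8 - 0 - 2 \cdot 0^{2}\right)^{2} = 441 + 6 \left(8 + 0 - 0\right)^{2} = 441 + 6 \left(8 + 0 + 0\right)^{2} = 441 + 6 \cdot 8^{2} = 441 + 6 \cdot 64 = 441 + 384 = 825$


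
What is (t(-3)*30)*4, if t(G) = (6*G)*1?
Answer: -2160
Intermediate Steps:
t(G) = 6*G
(t(-3)*30)*4 = ((6*(-3))*30)*4 = -18*30*4 = -540*4 = -2160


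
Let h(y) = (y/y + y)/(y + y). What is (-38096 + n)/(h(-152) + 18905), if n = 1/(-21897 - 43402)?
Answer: -252079911440/125097016343 ≈ -2.0151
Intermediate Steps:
h(y) = (1 + y)/(2*y) (h(y) = (1 + y)/((2*y)) = (1 + y)*(1/(2*y)) = (1 + y)/(2*y))
n = -1/65299 (n = 1/(-65299) = -1/65299 ≈ -1.5314e-5)
(-38096 + n)/(h(-152) + 18905) = (-38096 - 1/65299)/((½)*(1 - 152)/(-152) + 18905) = -2487630705/(65299*((½)*(-1/152)*(-151) + 18905)) = -2487630705/(65299*(151/304 + 18905)) = -2487630705/(65299*5747271/304) = -2487630705/65299*304/5747271 = -252079911440/125097016343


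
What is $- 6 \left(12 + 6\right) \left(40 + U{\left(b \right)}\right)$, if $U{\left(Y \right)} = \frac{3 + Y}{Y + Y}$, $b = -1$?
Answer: $-4212$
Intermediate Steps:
$U{\left(Y \right)} = \frac{3 + Y}{2 Y}$
$- 6 \left(12 + 6\right) \left(40 + U{\left(b \right)}\right) = - 6 \left(12 + 6\right) \left(40 + \frac{3 - 1}{2 \left(-1\right)}\right) = - 6 \cdot 18 \left(40 + \frac{1}{2} \left(-1\right) 2\right) = - 6 \cdot 18 \left(40 - 1\right) = - 6 \cdot 18 \cdot 39 = \left(-6\right) 702 = -4212$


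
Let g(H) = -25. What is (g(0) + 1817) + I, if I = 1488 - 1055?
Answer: 2225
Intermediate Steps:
I = 433
(g(0) + 1817) + I = (-25 + 1817) + 433 = 1792 + 433 = 2225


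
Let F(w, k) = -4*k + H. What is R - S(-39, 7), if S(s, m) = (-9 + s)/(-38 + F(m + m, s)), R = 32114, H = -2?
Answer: 931318/29 ≈ 32114.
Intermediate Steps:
F(w, k) = -2 - 4*k (F(w, k) = -4*k - 2 = -2 - 4*k)
S(s, m) = (-9 + s)/(-40 - 4*s) (S(s, m) = (-9 + s)/(-38 + (-2 - 4*s)) = (-9 + s)/(-40 - 4*s))
R - S(-39, 7) = 32114 - (9 - 1*(-39))/(4*(10 - 39)) = 32114 - (9 + 39)/(4*(-29)) = 32114 - (-1)*48/(4*29) = 32114 - 1*(-12/29) = 32114 + 12/29 = 931318/29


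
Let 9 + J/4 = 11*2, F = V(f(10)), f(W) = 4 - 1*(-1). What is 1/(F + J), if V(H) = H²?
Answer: 1/77 ≈ 0.012987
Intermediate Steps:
f(W) = 5 (f(W) = 4 + 1 = 5)
F = 25 (F = 5² = 25)
J = 52 (J = -36 + 4*(11*2) = -36 + 4*22 = -36 + 88 = 52)
1/(F + J) = 1/(25 + 52) = 1/77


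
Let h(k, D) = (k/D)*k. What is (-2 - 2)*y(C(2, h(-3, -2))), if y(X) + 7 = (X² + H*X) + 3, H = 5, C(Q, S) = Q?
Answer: -40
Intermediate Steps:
h(k, D) = k²/D
y(X) = -4 + X² + 5*X (y(X) = -7 + ((X² + 5*X) + 3) = -7 + (3 + X² + 5*X) = -4 + X² + 5*X)
(-2 - 2)*y(C(2, h(-3, -2))) = (-2 - 2)*(-4 + 2² + 5*2) = -4*(-4 + 4 + 10) = -4*10 = -40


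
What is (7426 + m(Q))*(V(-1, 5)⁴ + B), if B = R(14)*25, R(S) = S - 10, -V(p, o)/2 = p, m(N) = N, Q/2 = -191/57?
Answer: 49056400/57 ≈ 8.6064e+5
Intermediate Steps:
Q = -382/57 (Q = 2*(-191/57) = -382/57 ≈ -6.7018)
V(p, o) = -2*p
R(S) = -10 + S
B = 100 (B = (-10 + 14)*25 = 4*25 = 100)
(7426 + m(Q))*(V(-1, 5)⁴ + B) = (7426 - 382/57)*((-2*(-1))⁴ + 100) = 422900*(2⁴ + 100)/57 = 422900*(16 + 100)/57 = (422900/57)*116 = 49056400/57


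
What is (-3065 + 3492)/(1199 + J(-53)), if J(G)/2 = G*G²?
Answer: -61/42365 ≈ -0.0014399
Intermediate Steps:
J(G) = 2*G³ (J(G) = 2*(G*G²) = 2*G³)
(-3065 + 3492)/(1199 + J(-53)) = (-3065 + 3492)/(1199 + 2*(-53)³) = 427/(1199 + 2*(-148877)) = 427/(1199 - 297754) = 427/(-296555) = 427*(-1/296555) = -61/42365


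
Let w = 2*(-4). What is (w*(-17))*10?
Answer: 1360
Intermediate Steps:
w = -8
(w*(-17))*10 = -8*(-17)*10 = 136*10 = 1360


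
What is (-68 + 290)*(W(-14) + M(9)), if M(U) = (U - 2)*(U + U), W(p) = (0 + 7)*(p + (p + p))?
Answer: -37296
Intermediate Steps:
W(p) = 21*p (W(p) = 7*(p + 2*p) = 7*(3*p) = 21*p)
M(U) = 2*U*(-2 + U) (M(U) = (-2 + U)*(2*U) = 2*U*(-2 + U))
(-68 + 290)*(W(-14) + M(9)) = (-68 + 290)*(21*(-14) + 2*9*(-2 + 9)) = 222*(-294 + 2*9*7) = 222*(-294 + 126) = 222*(-168) = -37296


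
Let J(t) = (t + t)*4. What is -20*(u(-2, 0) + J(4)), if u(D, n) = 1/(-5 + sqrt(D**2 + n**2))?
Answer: -1900/3 ≈ -633.33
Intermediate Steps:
J(t) = 8*t (J(t) = (2*t)*4 = 8*t)
-20*(u(-2, 0) + J(4)) = -20*(1/(-5 + sqrt((-2)**2 + 0**2)) + 8*4) = -20*(1/(-5 + sqrt(4 + 0)) + 32) = -20*(1/(-5 + sqrt(4)) + 32) = -20*(1/(-5 + 2) + 32) = -20*(1/(-3) + 32) = -20*(-1/3 + 32) = -20*95/3 = -1900/3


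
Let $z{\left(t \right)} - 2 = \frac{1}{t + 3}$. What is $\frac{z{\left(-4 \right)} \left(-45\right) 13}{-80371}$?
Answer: $\frac{585}{80371} \approx 0.0072787$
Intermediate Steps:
$z{\left(t \right)} = 2 + \frac{1}{3 + t}$ ($z{\left(t \right)} = 2 + \frac{1}{t + 3} = 2 + \frac{1}{3 + t}$)
$\frac{z{\left(-4 \right)} \left(-45\right) 13}{-80371} = \frac{\frac{7 + 2 \left(-4\right)}{3 - 4} \left(-45\right) 13}{-80371} = \frac{7 - 8}{-1} \left(-45\right) 13 \left(- \frac{1}{80371}\right) = \left(-1\right) \left(-1\right) \left(-45\right) 13 \left(- \frac{1}{80371}\right) = 1 \left(-45\right) 13 \left(- \frac{1}{80371}\right) = \left(-45\right) 13 \left(- \frac{1}{80371}\right) = \left(-585\right) \left(- \frac{1}{80371}\right) = \frac{585}{80371}$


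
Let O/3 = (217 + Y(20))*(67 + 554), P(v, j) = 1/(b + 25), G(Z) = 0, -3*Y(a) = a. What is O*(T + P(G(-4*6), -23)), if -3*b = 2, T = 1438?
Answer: 41135342427/73 ≈ 5.6350e+8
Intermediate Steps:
Y(a) = -a/3
b = -2/3 (b = -1/3*2 = -2/3 ≈ -0.66667)
P(v, j) = 3/73 (P(v, j) = 1/(-2/3 + 25) = 1/(73/3) = 3/73)
O = 391851 (O = 3*((217 - 1/3*20)*(67 + 554)) = 3*((217 - 20/3)*621) = 3*((631/3)*621) = 3*130617 = 391851)
O*(T + P(G(-4*6), -23)) = 391851*(1438 + 3/73) = 391851*(104977/73) = 41135342427/73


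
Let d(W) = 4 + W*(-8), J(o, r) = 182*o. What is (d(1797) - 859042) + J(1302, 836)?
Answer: -636450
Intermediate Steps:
d(W) = 4 - 8*W
(d(1797) - 859042) + J(1302, 836) = ((4 - 8*1797) - 859042) + 182*1302 = ((4 - 14376) - 859042) + 236964 = (-14372 - 859042) + 236964 = -873414 + 236964 = -636450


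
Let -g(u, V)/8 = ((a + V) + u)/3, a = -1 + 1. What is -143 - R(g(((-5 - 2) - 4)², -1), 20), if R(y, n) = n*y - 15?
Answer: 6272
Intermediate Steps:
a = 0
g(u, V) = -8*V/3 - 8*u/3 (g(u, V) = -8*((0 + V) + u)/3 = -8*(V + u)/3 = -8*(V/3 + u/3) = -8*V/3 - 8*u/3)
R(y, n) = -15 + n*y
-143 - R(g(((-5 - 2) - 4)², -1), 20) = -143 - (-15 + 20*(-8/3*(-1) - 8*((-5 - 2) - 4)²/3)) = -143 - (-15 + 20*(8/3 - 8*(-7 - 4)²/3)) = -143 - (-15 + 20*(8/3 - 8/3*(-11)²)) = -143 - (-15 + 20*(8/3 - 8/3*121)) = -143 - (-15 + 20*(8/3 - 968/3)) = -143 - (-15 + 20*(-320)) = -143 - (-15 - 6400) = -143 - 1*(-6415) = -143 + 6415 = 6272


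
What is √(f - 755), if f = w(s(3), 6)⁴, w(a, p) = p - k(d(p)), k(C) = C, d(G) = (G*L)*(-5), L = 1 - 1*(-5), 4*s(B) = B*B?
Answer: √1196882461 ≈ 34596.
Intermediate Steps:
s(B) = B²/4 (s(B) = (B*B)/4 = B²/4)
L = 6 (L = 1 + 5 = 6)
d(G) = -30*G (d(G) = (G*6)*(-5) = (6*G)*(-5) = -30*G)
w(a, p) = 31*p (w(a, p) = p - (-30)*p = p + 30*p = 31*p)
f = 1196883216 (f = (31*6)⁴ = 186⁴ = 1196883216)
√(f - 755) = √(1196883216 - 755) = √1196882461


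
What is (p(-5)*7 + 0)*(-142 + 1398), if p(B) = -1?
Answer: -8792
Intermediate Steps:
(p(-5)*7 + 0)*(-142 + 1398) = (-1*7 + 0)*(-142 + 1398) = (-7 + 0)*1256 = -7*1256 = -8792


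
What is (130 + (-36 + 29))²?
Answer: 15129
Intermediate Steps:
(130 + (-36 + 29))² = (130 - 7)² = 123² = 15129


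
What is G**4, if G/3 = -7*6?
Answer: 252047376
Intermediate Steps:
G = -126 (G = 3*(-7*6) = 3*(-42) = -126)
G**4 = (-126)**4 = 252047376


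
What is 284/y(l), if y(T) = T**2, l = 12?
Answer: 71/36 ≈ 1.9722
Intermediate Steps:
284/y(l) = 284/(12**2) = 284/144 = 284*(1/144) = 71/36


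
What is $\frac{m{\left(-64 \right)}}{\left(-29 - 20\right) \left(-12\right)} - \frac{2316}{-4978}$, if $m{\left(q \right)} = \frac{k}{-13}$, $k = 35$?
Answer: $\frac{1252091}{2717988} \approx 0.46067$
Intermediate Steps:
$m{\left(q \right)} = - \frac{35}{13}$ ($m{\left(q \right)} = \frac{35}{-13} = 35 \left(- \frac{1}{13}\right) = - \frac{35}{13}$)
$\frac{m{\left(-64 \right)}}{\left(-29 - 20\right) \left(-12\right)} - \frac{2316}{-4978} = - \frac{35}{13 \left(-29 - 20\right) \left(-12\right)} - \frac{2316}{-4978} = - \frac{35}{13 \left(\left(-49\right) \left(-12\right)\right)} - - \frac{1158}{2489} = - \frac{35}{13 \cdot 588} + \frac{1158}{2489} = \left(- \frac{35}{13}\right) \frac{1}{588} + \frac{1158}{2489} = - \frac{5}{1092} + \frac{1158}{2489} = \frac{1252091}{2717988}$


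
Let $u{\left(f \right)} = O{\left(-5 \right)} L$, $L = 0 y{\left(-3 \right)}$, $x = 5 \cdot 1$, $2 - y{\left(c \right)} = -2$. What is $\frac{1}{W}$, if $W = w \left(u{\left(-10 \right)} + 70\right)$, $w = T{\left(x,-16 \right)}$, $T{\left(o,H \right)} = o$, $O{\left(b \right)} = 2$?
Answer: $\frac{1}{350} \approx 0.0028571$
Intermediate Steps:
$y{\left(c \right)} = 4$ ($y{\left(c \right)} = 2 - -2 = 2 + 2 = 4$)
$x = 5$
$L = 0$ ($L = 0 \cdot 4 = 0$)
$w = 5$
$u{\left(f \right)} = 0$ ($u{\left(f \right)} = 2 \cdot 0 = 0$)
$W = 350$ ($W = 5 \left(0 + 70\right) = 5 \cdot 70 = 350$)
$\frac{1}{W} = \frac{1}{350}$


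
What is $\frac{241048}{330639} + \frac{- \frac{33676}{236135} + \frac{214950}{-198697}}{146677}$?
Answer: $\frac{1658869611504776186462}{2275452481978551525285} \approx 0.72903$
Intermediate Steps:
$\frac{241048}{330639} + \frac{- \frac{33676}{236135} + \frac{214950}{-198697}}{146677} = 241048 \cdot \frac{1}{330639} + \left(\left(-33676\right) \frac{1}{236135} + 214950 \left(- \frac{1}{198697}\right)\right) \frac{1}{146677} = \frac{241048}{330639} + \left(- \frac{33676}{236135} - \frac{214950}{198697}\right) \frac{1}{146677} = \frac{241048}{330639} - \frac{57448538422}{6881984526866315} = \frac{1658869611504776186462}{2275452481978551525285}$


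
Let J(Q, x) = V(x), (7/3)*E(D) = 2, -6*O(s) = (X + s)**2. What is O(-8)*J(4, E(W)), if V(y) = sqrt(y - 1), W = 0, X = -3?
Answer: -121*I*sqrt(7)/42 ≈ -7.6223*I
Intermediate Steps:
O(s) = -(-3 + s)**2/6
V(y) = sqrt(-1 + y)
E(D) = 6/7 (E(D) = (3/7)*2 = 6/7)
J(Q, x) = sqrt(-1 + x)
O(-8)*J(4, E(W)) = (-(-3 - 8)**2/6)*sqrt(-1 + 6/7) = (-1/6*(-11)**2)*sqrt(-1/7) = (-1/6*121)*(I*sqrt(7)/7) = -121*I*sqrt(7)/42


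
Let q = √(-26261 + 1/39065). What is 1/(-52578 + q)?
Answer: -342326595/17999018692904 - I*√10019058795915/53997056078712 ≈ -1.9019e-5 - 5.862e-8*I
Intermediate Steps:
q = 2*I*√10019058795915/39065 (q = √(-26261 + 1/39065) = √(-1025885964/39065) = 2*I*√10019058795915/39065 ≈ 162.05*I)
1/(-52578 + q) = 1/(-52578 + 2*I*√10019058795915/39065)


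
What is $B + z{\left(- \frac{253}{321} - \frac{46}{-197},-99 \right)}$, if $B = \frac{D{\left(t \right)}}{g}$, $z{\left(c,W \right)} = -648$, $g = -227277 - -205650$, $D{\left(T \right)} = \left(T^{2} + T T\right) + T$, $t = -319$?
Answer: $- \frac{14217499}{21627} \approx -657.4$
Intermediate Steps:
$D{\left(T \right)} = T + 2 T^{2}$ ($D{\left(T \right)} = \left(T^{2} + T^{2}\right) + T = 2 T^{2} + T = T + 2 T^{2}$)
$g = -21627$ ($g = -227277 + 205650 = -21627$)
$B = - \frac{203203}{21627}$ ($B = \frac{\left(-319\right) \left(1 + 2 \left(-319\right)\right)}{-21627} = - 319 \left(1 - 638\right) \left(- \frac{1}{21627}\right) = \left(-319\right) \left(-637\right) \left(- \frac{1}{21627}\right) = 203203 \left(- \frac{1}{21627}\right) = - \frac{203203}{21627} \approx -9.3958$)
$B + z{\left(- \frac{253}{321} - \frac{46}{-197},-99 \right)} = - \frac{203203}{21627} - 648 = - \frac{14217499}{21627}$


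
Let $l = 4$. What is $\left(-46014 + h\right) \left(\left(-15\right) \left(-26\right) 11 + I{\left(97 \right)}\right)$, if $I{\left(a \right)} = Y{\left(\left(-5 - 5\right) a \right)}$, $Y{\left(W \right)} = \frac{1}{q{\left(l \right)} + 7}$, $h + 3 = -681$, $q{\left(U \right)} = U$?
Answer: $- \frac{2203725318}{11} \approx -2.0034 \cdot 10^{8}$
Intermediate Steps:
$h = -684$ ($h = -3 - 681 = -684$)
$Y{\left(W \right)} = \frac{1}{11}$ ($Y{\left(W \right)} = \frac{1}{4 + 7} = \frac{1}{11}$)
$I{\left(a \right)} = \frac{1}{11}$
$\left(-46014 + h\right) \left(\left(-15\right) \left(-26\right) 11 + I{\left(97 \right)}\right) = \left(-46014 - 684\right) \left(\left(-15\right) \left(-26\right) 11 + \frac{1}{11}\right) = - 46698 \left(390 \cdot 11 + \frac{1}{11}\right) = - 46698 \left(4290 + \frac{1}{11}\right) = \left(-46698\right) \frac{47191}{11} = - \frac{2203725318}{11}$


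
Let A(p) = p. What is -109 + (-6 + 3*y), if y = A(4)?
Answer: -103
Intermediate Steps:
y = 4
-109 + (-6 + 3*y) = -109 + (-6 + 3*4) = -109 + (-6 + 12) = -109 + 6 = -103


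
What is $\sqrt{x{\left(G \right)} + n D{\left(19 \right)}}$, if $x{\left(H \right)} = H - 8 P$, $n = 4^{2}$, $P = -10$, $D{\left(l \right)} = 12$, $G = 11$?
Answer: $\sqrt{283} \approx 16.823$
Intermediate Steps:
$n = 16$
$x{\left(H \right)} = 80 + H$ ($x{\left(H \right)} = H - -80 = H + 80 = 80 + H$)
$\sqrt{x{\left(G \right)} + n D{\left(19 \right)}} = \sqrt{\left(80 + 11\right) + 16 \cdot 12} = \sqrt{91 + 192} = \sqrt{283}$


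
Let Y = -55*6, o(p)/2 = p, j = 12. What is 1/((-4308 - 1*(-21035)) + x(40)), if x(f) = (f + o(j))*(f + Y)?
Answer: -1/1833 ≈ -0.00054555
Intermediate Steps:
o(p) = 2*p
Y = -330
x(f) = (-330 + f)*(24 + f) (x(f) = (f + 2*12)*(f - 330) = (f + 24)*(-330 + f) = (24 + f)*(-330 + f) = (-330 + f)*(24 + f))
1/((-4308 - 1*(-21035)) + x(40)) = 1/((-4308 - 1*(-21035)) + (-7920 + 40² - 306*40)) = 1/((-4308 + 21035) + (-7920 + 1600 - 12240)) = 1/(16727 - 18560) = 1/(-1833) = -1/1833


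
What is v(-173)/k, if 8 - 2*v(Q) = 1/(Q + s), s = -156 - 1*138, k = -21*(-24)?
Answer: 3737/470736 ≈ 0.0079386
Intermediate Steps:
k = 504
s = -294 (s = -156 - 138 = -294)
v(Q) = 4 - 1/(2*(-294 + Q)) (v(Q) = 4 - 1/(2*(Q - 294)) = 4 - 1/(2*(-294 + Q)))
v(-173)/k = ((-2353 + 8*(-173))/(2*(-294 - 173)))/504 = ((1/2)*(-2353 - 1384)/(-467))*(1/504) = ((1/2)*(-1/467)*(-3737))*(1/504) = (3737/934)*(1/504) = 3737/470736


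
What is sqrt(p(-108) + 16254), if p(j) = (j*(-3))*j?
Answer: 3*I*sqrt(2082) ≈ 136.89*I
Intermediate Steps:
p(j) = -3*j**2 (p(j) = (-3*j)*j = -3*j**2)
sqrt(p(-108) + 16254) = sqrt(-3*(-108)**2 + 16254) = sqrt(-3*11664 + 16254) = sqrt(-34992 + 16254) = sqrt(-18738) = 3*I*sqrt(2082)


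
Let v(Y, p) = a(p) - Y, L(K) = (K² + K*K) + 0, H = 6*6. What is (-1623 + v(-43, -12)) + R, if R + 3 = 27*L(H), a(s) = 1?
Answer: 68402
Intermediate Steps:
H = 36
L(K) = 2*K² (L(K) = (K² + K²) + 0 = 2*K² + 0 = 2*K²)
v(Y, p) = 1 - Y
R = 69981 (R = -3 + 27*(2*36²) = -3 + 27*(2*1296) = -3 + 27*2592 = -3 + 69984 = 69981)
(-1623 + v(-43, -12)) + R = (-1623 + (1 - 1*(-43))) + 69981 = (-1623 + (1 + 43)) + 69981 = (-1623 + 44) + 69981 = -1579 + 69981 = 68402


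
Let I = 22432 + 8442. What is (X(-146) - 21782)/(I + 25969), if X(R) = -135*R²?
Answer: -2899442/56843 ≈ -51.008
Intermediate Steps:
I = 30874
(X(-146) - 21782)/(I + 25969) = (-135*(-146)² - 21782)/(30874 + 25969) = (-135*21316 - 21782)/56843 = (-2877660 - 21782)*(1/56843) = -2899442*1/56843 = -2899442/56843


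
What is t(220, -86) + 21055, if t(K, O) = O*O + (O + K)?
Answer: 28585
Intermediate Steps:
t(K, O) = K + O + O² (t(K, O) = O² + (K + O) = K + O + O²)
t(220, -86) + 21055 = (220 - 86 + (-86)²) + 21055 = (220 - 86 + 7396) + 21055 = 7530 + 21055 = 28585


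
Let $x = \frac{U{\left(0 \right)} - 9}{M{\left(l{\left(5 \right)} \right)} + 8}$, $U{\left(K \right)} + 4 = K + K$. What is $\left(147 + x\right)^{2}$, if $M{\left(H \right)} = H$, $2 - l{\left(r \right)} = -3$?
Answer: $21316$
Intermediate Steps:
$l{\left(r \right)} = 5$ ($l{\left(r \right)} = 2 - -3 = 2 + 3 = 5$)
$U{\left(K \right)} = -4 + 2 K$ ($U{\left(K \right)} = -4 + \left(K + K\right) = -4 + 2 K$)
$x = -1$ ($x = \frac{\left(-4 + 2 \cdot 0\right) - 9}{5 + 8} = \frac{\left(-4 + 0\right) - 9}{13} = \left(-4 - 9\right) \frac{1}{13} = \left(-13\right) \frac{1}{13} = -1$)
$\left(147 + x\right)^{2} = \left(147 - 1\right)^{2} = 146^{2} = 21316$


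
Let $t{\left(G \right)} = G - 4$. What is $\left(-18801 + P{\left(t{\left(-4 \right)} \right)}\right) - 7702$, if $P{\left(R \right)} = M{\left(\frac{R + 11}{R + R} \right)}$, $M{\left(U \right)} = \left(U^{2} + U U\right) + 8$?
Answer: $- \frac{3391351}{128} \approx -26495.0$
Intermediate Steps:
$t{\left(G \right)} = -4 + G$ ($t{\left(G \right)} = G - 4 = -4 + G$)
$M{\left(U \right)} = 8 + 2 U^{2}$ ($M{\left(U \right)} = \left(U^{2} + U^{2}\right) + 8 = 2 U^{2} + 8 = 8 + 2 U^{2}$)
$P{\left(R \right)} = 8 + \frac{\left(11 + R\right)^{2}}{2 R^{2}}$ ($P{\left(R \right)} = 8 + 2 \left(\frac{R + 11}{R + R}\right)^{2} = 8 + 2 \left(\frac{11 + R}{2 R}\right)^{2} = 8 + 2 \frac{\left(11 + R\right)^{2}}{4 R^{2}} = 8 + \frac{\left(11 + R\right)^{2}}{2 R^{2}}$)
$\left(-18801 + P{\left(t{\left(-4 \right)} \right)}\right) - 7702 = \left(-18801 + \left(8 + \frac{\left(11 - 8\right)^{2}}{2 \left(-4 - 4\right)^{2}}\right)\right) - 7702 = \left(-18801 + \left(8 + \frac{\left(11 - 8\right)^{2}}{2 \cdot 64}\right)\right) - 7702 = \left(-18801 + \left(8 + \frac{1}{2} \cdot \frac{1}{64} \cdot 3^{2}\right)\right) - 7702 = \left(-18801 + \left(8 + \frac{1}{2} \cdot \frac{1}{64} \cdot 9\right)\right) - 7702 = \left(-18801 + \left(8 + \frac{9}{128}\right)\right) - 7702 = \left(-18801 + \frac{1033}{128}\right) - 7702 = - \frac{2405495}{128} - 7702 = - \frac{3391351}{128}$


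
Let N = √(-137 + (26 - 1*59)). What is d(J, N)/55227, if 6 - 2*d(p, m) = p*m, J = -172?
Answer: 1/18409 + 86*I*√170/55227 ≈ 5.4321e-5 + 0.020304*I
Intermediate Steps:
N = I*√170 (N = √(-137 + (26 - 59)) = √(-137 - 33) = √(-170) = I*√170 ≈ 13.038*I)
d(p, m) = 3 - m*p/2 (d(p, m) = 3 - p*m/2 = 3 - m*p/2)
d(J, N)/55227 = (3 - ½*I*√170*(-172))/55227 = (3 + 86*I*√170)*(1/55227) = 1/18409 + 86*I*√170/55227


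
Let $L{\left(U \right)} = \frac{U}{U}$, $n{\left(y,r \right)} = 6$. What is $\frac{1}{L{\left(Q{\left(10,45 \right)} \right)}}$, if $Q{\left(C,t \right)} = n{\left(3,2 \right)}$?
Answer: $1$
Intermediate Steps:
$Q{\left(C,t \right)} = 6$
$L{\left(U \right)} = 1$
$\frac{1}{L{\left(Q{\left(10,45 \right)} \right)}} = 1^{-1} = 1$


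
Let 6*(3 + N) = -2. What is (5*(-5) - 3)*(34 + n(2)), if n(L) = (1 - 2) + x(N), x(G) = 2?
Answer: -980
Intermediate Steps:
N = -10/3 (N = -3 + (⅙)*(-2) = -3 - ⅓ = -10/3 ≈ -3.3333)
n(L) = 1 (n(L) = (1 - 2) + 2 = -1 + 2 = 1)
(5*(-5) - 3)*(34 + n(2)) = (5*(-5) - 3)*(34 + 1) = (-25 - 3)*35 = -28*35 = -980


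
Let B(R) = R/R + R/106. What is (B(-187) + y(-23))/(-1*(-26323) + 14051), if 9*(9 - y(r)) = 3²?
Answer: 767/4279644 ≈ 0.00017922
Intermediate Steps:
B(R) = 1 + R/106 (B(R) = 1 + R*(1/106) = 1 + R/106)
y(r) = 8 (y(r) = 9 - ⅑*3² = 9 - ⅑*9 = 9 - 1 = 8)
(B(-187) + y(-23))/(-1*(-26323) + 14051) = ((1 + (1/106)*(-187)) + 8)/(-1*(-26323) + 14051) = ((1 - 187/106) + 8)/(26323 + 14051) = (-81/106 + 8)/40374 = (767/106)*(1/40374) = 767/4279644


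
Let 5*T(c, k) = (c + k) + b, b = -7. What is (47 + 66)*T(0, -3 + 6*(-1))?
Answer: -1808/5 ≈ -361.60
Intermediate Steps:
T(c, k) = -7/5 + c/5 + k/5 (T(c, k) = ((c + k) - 7)/5 = (-7 + c + k)/5 = -7/5 + c/5 + k/5)
(47 + 66)*T(0, -3 + 6*(-1)) = (47 + 66)*(-7/5 + (⅕)*0 + (-3 + 6*(-1))/5) = 113*(-7/5 + 0 + (-3 - 6)/5) = 113*(-7/5 + 0 + (⅕)*(-9)) = 113*(-7/5 + 0 - 9/5) = 113*(-16/5) = -1808/5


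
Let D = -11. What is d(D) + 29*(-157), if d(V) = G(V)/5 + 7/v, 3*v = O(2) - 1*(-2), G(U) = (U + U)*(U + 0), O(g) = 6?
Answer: -180079/40 ≈ -4502.0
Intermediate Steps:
G(U) = 2*U² (G(U) = (2*U)*U = 2*U²)
v = 8/3 (v = (6 - 1*(-2))/3 = (6 + 2)/3 = (⅓)*8 = 8/3 ≈ 2.6667)
d(V) = 21/8 + 2*V²/5 (d(V) = (2*V²)/5 + 7/(8/3) = (2*V²)*(⅕) + 7*(3/8) = 2*V²/5 + 21/8 = 21/8 + 2*V²/5)
d(D) + 29*(-157) = (21/8 + (⅖)*(-11)²) + 29*(-157) = (21/8 + (⅖)*121) - 4553 = (21/8 + 242/5) - 4553 = 2041/40 - 4553 = -180079/40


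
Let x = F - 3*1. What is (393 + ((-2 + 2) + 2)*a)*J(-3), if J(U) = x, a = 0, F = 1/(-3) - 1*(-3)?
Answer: -131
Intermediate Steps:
F = 8/3 (F = -⅓ + 3 = 8/3 ≈ 2.6667)
x = -⅓ (x = 8/3 - 3*1 = 8/3 - 3 = -⅓ ≈ -0.33333)
J(U) = -⅓
(393 + ((-2 + 2) + 2)*a)*J(-3) = (393 + ((-2 + 2) + 2)*0)*(-⅓) = (393 + (0 + 2)*0)*(-⅓) = (393 + 2*0)*(-⅓) = (393 + 0)*(-⅓) = 393*(-⅓) = -131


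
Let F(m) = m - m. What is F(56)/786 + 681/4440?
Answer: 227/1480 ≈ 0.15338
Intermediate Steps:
F(m) = 0
F(56)/786 + 681/4440 = 0/786 + 681/4440 = 0*(1/786) + 681*(1/4440) = 0 + 227/1480 = 227/1480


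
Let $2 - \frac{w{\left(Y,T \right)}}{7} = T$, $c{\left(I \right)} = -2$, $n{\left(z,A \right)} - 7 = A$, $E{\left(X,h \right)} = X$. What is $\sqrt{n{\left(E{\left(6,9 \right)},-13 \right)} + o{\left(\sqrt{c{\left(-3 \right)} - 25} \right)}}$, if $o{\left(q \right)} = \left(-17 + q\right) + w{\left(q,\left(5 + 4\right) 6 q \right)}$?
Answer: $\sqrt{-9 - 1131 i \sqrt{3}} \approx 31.225 - 31.369 i$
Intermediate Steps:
$n{\left(z,A \right)} = 7 + A$
$w{\left(Y,T \right)} = 14 - 7 T$
$o{\left(q \right)} = -3 - 377 q$ ($o{\left(q \right)} = \left(-17 + q\right) - \left(-14 + 7 \left(5 + 4\right) 6 q\right) = \left(-17 + q\right) - \left(-14 + 7 \cdot 9 \cdot 6 q\right) = \left(-17 + q\right) - \left(-14 + 7 \cdot 54 q\right) = \left(-17 + q\right) - \left(-14 + 378 q\right) = -3 - 377 q$)
$\sqrt{n{\left(E{\left(6,9 \right)},-13 \right)} + o{\left(\sqrt{c{\left(-3 \right)} - 25} \right)}} = \sqrt{\left(7 - 13\right) - \left(3 + 377 \sqrt{-2 - 25}\right)} = \sqrt{-6 - \left(3 + 377 \sqrt{-27}\right)} = \sqrt{-6 - \left(3 + 377 \cdot 3 i \sqrt{3}\right)} = \sqrt{-6 - \left(3 + 1131 i \sqrt{3}\right)} = \sqrt{-9 - 1131 i \sqrt{3}}$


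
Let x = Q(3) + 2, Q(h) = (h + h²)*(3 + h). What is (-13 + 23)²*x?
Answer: 7400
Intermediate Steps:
Q(h) = (3 + h)*(h + h²)
x = 74 (x = 3*(3 + 3² + 4*3) + 2 = 3*(3 + 9 + 12) + 2 = 3*24 + 2 = 72 + 2 = 74)
(-13 + 23)²*x = (-13 + 23)²*74 = 10²*74 = 100*74 = 7400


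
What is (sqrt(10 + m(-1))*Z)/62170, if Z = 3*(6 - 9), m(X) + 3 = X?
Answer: -9*sqrt(6)/62170 ≈ -0.00035460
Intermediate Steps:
m(X) = -3 + X
Z = -9 (Z = 3*(-3) = -9)
(sqrt(10 + m(-1))*Z)/62170 = (sqrt(10 + (-3 - 1))*(-9))/62170 = (sqrt(10 - 4)*(-9))*(1/62170) = (sqrt(6)*(-9))*(1/62170) = -9*sqrt(6)*(1/62170) = -9*sqrt(6)/62170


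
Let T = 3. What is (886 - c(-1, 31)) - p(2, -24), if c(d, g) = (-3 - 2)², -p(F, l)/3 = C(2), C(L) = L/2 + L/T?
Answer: 866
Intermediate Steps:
C(L) = 5*L/6 (C(L) = L/2 + L/3 = 5*L/6)
p(F, l) = -5 (p(F, l) = -5*2/2 = -3*5/3 = -5)
c(d, g) = 25 (c(d, g) = (-5)² = 25)
(886 - c(-1, 31)) - p(2, -24) = (886 - 1*25) - 1*(-5) = (886 - 25) + 5 = 861 + 5 = 866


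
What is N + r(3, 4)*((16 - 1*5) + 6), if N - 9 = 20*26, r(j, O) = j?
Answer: 580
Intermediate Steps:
N = 529 (N = 9 + 20*26 = 9 + 520 = 529)
N + r(3, 4)*((16 - 1*5) + 6) = 529 + 3*((16 - 1*5) + 6) = 529 + 3*((16 - 5) + 6) = 529 + 3*(11 + 6) = 529 + 3*17 = 529 + 51 = 580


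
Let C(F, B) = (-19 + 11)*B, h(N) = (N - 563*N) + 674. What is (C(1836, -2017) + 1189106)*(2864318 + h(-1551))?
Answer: 4503572340268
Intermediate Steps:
h(N) = 674 - 562*N (h(N) = -562*N + 674 = 674 - 562*N)
C(F, B) = -8*B
(C(1836, -2017) + 1189106)*(2864318 + h(-1551)) = (-8*(-2017) + 1189106)*(2864318 + (674 - 562*(-1551))) = (16136 + 1189106)*(2864318 + (674 + 871662)) = 1205242*(2864318 + 872336) = 1205242*3736654 = 4503572340268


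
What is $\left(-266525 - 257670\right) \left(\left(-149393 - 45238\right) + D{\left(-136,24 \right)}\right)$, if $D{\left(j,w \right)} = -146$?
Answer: $102101129515$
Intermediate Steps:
$\left(-266525 - 257670\right) \left(\left(-149393 - 45238\right) + D{\left(-136,24 \right)}\right) = \left(-266525 - 257670\right) \left(\left(-149393 - 45238\right) - 146\right) = - 524195 \left(-194631 - 146\right) = \left(-524195\right) \left(-194777\right) = 102101129515$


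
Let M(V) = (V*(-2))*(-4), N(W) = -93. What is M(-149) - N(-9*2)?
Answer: -1099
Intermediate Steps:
M(V) = 8*V (M(V) = -2*V*(-4) = 8*V)
M(-149) - N(-9*2) = 8*(-149) - 1*(-93) = -1192 + 93 = -1099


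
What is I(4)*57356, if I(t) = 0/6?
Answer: 0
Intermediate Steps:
I(t) = 0 (I(t) = 0*(1/6) = 0)
I(4)*57356 = 0*57356 = 0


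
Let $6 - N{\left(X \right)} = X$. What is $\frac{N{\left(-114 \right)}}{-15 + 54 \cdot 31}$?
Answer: $\frac{40}{553} \approx 0.072333$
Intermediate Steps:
$N{\left(X \right)} = 6 - X$
$\frac{N{\left(-114 \right)}}{-15 + 54 \cdot 31} = \frac{6 - -114}{-15 + 54 \cdot 31} = \frac{6 + 114}{-15 + 1674} = \frac{120}{1659} = 120 \cdot \frac{1}{1659} = \frac{40}{553}$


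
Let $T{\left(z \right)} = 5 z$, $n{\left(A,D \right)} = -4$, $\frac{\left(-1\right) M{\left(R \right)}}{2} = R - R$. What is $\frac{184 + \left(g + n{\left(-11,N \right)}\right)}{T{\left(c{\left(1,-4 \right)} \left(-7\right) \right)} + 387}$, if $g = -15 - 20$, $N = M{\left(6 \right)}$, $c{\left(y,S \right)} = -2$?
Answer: $\frac{145}{457} \approx 0.31729$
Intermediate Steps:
$M{\left(R \right)} = 0$ ($M{\left(R \right)} = - 2 \left(R - R\right) = \left(-2\right) 0 = 0$)
$N = 0$
$g = -35$
$\frac{184 + \left(g + n{\left(-11,N \right)}\right)}{T{\left(c{\left(1,-4 \right)} \left(-7\right) \right)} + 387} = \frac{184 - 39}{5 \left(\left(-2\right) \left(-7\right)\right) + 387} = \frac{184 - 39}{5 \cdot 14 + 387} = \frac{145}{70 + 387} = \frac{145}{457}$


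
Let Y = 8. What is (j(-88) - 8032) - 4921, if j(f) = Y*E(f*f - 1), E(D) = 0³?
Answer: -12953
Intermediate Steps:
E(D) = 0
j(f) = 0 (j(f) = 8*0 = 0)
(j(-88) - 8032) - 4921 = (0 - 8032) - 4921 = -8032 - 4921 = -12953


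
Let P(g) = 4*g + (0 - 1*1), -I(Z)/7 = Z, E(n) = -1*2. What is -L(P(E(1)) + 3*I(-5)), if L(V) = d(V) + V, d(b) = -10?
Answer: -86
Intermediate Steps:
E(n) = -2
I(Z) = -7*Z
P(g) = -1 + 4*g (P(g) = 4*g + (0 - 1) = 4*g - 1 = -1 + 4*g)
L(V) = -10 + V
-L(P(E(1)) + 3*I(-5)) = -(-10 + ((-1 + 4*(-2)) + 3*(-7*(-5)))) = -(-10 + ((-1 - 8) + 3*35)) = -(-10 + (-9 + 105)) = -(-10 + 96) = -1*86 = -86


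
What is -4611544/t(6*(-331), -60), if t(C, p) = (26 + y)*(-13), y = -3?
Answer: 4611544/299 ≈ 15423.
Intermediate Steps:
t(C, p) = -299 (t(C, p) = (26 - 3)*(-13) = 23*(-13) = -299)
-4611544/t(6*(-331), -60) = -4611544/(-299) = -4611544*(-1/299) = 4611544/299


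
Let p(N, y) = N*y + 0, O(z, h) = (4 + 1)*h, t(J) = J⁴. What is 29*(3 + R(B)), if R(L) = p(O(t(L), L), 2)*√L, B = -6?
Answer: 87 - 1740*I*√6 ≈ 87.0 - 4262.1*I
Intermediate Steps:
O(z, h) = 5*h
p(N, y) = N*y
R(L) = 10*L^(3/2) (R(L) = ((5*L)*2)*√L = (10*L)*√L = 10*L^(3/2))
29*(3 + R(B)) = 29*(3 + 10*(-6)^(3/2)) = 29*(3 + 10*(-6*I*√6)) = 29*(3 - 60*I*√6) = 87 - 1740*I*√6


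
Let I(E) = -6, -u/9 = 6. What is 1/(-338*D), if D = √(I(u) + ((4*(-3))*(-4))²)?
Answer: -√2298/776724 ≈ -6.1717e-5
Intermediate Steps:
u = -54 (u = -9*6 = -54)
D = √2298 (D = √(-6 + ((4*(-3))*(-4))²) = √(-6 + (-12*(-4))²) = √(-6 + 48²) = √(-6 + 2304) = √2298 ≈ 47.937)
1/(-338*D) = 1/(-338*√2298) = -√2298/776724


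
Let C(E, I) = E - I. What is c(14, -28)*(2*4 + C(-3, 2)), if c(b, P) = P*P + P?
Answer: 2268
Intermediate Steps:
c(b, P) = P + P² (c(b, P) = P² + P = P + P²)
c(14, -28)*(2*4 + C(-3, 2)) = (-28*(1 - 28))*(2*4 + (-3 - 1*2)) = (-28*(-27))*(8 + (-3 - 2)) = 756*(8 - 5) = 756*3 = 2268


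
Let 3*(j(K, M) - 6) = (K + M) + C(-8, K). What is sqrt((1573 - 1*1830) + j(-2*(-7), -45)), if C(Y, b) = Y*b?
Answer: 8*I*sqrt(42)/3 ≈ 17.282*I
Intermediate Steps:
j(K, M) = 6 - 7*K/3 + M/3 (j(K, M) = 6 + ((K + M) - 8*K)/3 = 6 + (M - 7*K)/3 = 6 + (-7*K/3 + M/3) = 6 - 7*K/3 + M/3)
sqrt((1573 - 1*1830) + j(-2*(-7), -45)) = sqrt((1573 - 1*1830) + (6 - (-14)*(-7)/3 + (1/3)*(-45))) = sqrt((1573 - 1830) + (6 - 7/3*14 - 15)) = sqrt(-257 + (6 - 98/3 - 15)) = sqrt(-257 - 125/3) = sqrt(-896/3) = 8*I*sqrt(42)/3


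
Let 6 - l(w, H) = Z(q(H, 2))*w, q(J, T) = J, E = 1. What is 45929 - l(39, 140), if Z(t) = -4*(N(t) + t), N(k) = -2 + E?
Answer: 24239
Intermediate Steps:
N(k) = -1 (N(k) = -2 + 1 = -1)
Z(t) = 4 - 4*t (Z(t) = -4*(-1 + t) = 4 - 4*t)
l(w, H) = 6 - w*(4 - 4*H) (l(w, H) = 6 - (4 - 4*H)*w = 6 - w*(4 - 4*H))
45929 - l(39, 140) = 45929 - (6 + 4*39*(-1 + 140)) = 45929 - (6 + 4*39*139) = 45929 - (6 + 21684) = 45929 - 1*21690 = 45929 - 21690 = 24239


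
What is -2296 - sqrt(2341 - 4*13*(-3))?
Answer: -2296 - sqrt(2497) ≈ -2346.0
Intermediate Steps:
-2296 - sqrt(2341 - 4*13*(-3)) = -2296 - sqrt(2341 - 52*(-3)) = -2296 - sqrt(2341 + 156) = -2296 - sqrt(2497)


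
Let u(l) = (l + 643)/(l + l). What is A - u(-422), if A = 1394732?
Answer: 1177154029/844 ≈ 1.3947e+6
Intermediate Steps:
u(l) = (643 + l)/(2*l) (u(l) = (643 + l)/((2*l)) = (643 + l)*(1/(2*l)) = (643 + l)/(2*l))
A - u(-422) = 1394732 - (643 - 422)/(2*(-422)) = 1394732 - (-1)*221/(2*422) = 1394732 - 1*(-221/844) = 1394732 + 221/844 = 1177154029/844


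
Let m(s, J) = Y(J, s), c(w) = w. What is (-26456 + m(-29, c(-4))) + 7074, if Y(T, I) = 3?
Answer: -19379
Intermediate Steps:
m(s, J) = 3
(-26456 + m(-29, c(-4))) + 7074 = (-26456 + 3) + 7074 = -26453 + 7074 = -19379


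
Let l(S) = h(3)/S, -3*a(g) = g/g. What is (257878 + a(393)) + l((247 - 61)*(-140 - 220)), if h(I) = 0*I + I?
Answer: 5755829519/22320 ≈ 2.5788e+5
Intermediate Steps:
a(g) = -1/3 (a(g) = -g/(3*g) = -1/3*1 = -1/3)
h(I) = I (h(I) = 0 + I = I)
l(S) = 3/S
(257878 + a(393)) + l((247 - 61)*(-140 - 220)) = (257878 - 1/3) + 3/(((247 - 61)*(-140 - 220))) = 773633/3 + 3/((186*(-360))) = 773633/3 + 3/(-66960) = 773633/3 + 3*(-1/66960) = 773633/3 - 1/22320 = 5755829519/22320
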